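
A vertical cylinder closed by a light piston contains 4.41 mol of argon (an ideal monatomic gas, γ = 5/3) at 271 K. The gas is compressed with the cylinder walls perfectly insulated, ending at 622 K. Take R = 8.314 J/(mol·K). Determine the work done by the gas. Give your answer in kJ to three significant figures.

W ≈ -19.3 kJ

Adiabatic ⇒ Q = 0, so W_by = −ΔU = nCᵥ(T₁ − T₂).
Cᵥ = 3R/2 = 12.47 J/(mol·K).
W = (4.41)(12.47)(271 − 622) = -19304 J.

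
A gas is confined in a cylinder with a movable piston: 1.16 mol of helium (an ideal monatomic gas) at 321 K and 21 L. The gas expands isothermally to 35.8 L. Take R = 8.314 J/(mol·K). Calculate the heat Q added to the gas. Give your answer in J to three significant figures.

Isothermal ⇒ ΔU = 0, so Q = W = nRT ln(V₂/V₁).
Q = (1.16)(8.314)(321) ln(35.8/21) = 3096 × 0.5334 = 1651 J.

Q ≈ 1650 J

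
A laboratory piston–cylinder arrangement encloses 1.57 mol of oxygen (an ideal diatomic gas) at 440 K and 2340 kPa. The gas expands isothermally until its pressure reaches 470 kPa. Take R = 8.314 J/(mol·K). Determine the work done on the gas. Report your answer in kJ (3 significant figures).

Isothermal process: W = nRT ln(V₂/V₁) = nRT ln(P₁/P₂).
W = (1.57)(8.314)(440) × ln(2340/470)
  = 5743 × ln(4.979) = 5743 × 1.605
W_by_gas = 9219 J; work on gas = −W_by = -9219 J.

W ≈ -9.22 kJ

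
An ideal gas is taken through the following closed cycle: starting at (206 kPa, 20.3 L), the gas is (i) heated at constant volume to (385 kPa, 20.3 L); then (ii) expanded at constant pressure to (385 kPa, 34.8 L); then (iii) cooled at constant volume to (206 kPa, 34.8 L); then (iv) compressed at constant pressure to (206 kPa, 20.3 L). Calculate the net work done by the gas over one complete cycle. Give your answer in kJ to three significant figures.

Constant-volume legs do no work.
W(ii) = (385)(34.8 − 20.3) = 5582 J; W(iv) = (206)(20.3 − 34.8) = -2987 J.
W_net = 5582 − 2987 = 2595 J (the clockwise enclosed area).

W_net ≈ 2.60 kJ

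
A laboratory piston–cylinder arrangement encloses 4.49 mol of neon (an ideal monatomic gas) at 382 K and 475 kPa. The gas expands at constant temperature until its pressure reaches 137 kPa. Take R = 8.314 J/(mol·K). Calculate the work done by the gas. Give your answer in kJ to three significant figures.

W ≈ 17.7 kJ

Isothermal process: W = nRT ln(V₂/V₁) = nRT ln(P₁/P₂).
W = (4.49)(8.314)(382) × ln(475/137)
  = 14260 × ln(3.467) = 14260 × 1.243
W_by_gas = 17730 J.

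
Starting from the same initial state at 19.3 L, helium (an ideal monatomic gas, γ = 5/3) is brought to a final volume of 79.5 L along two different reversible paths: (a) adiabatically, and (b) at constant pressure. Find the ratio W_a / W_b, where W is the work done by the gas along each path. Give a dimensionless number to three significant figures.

W_a / W_b ≈ 0.294

Path (a) adiabatic: W = P₁V₁(1 − (V₁/V₂)^(γ−1))/(γ−1) → W_a/(P₁V₁) = 0.9163.
Path (b) isobaric: W = P₁(V₂ − V₁) → W_b/(P₁V₁) = 3.119.
W_a / W_b = 0.9163 / 3.119 = 0.2938.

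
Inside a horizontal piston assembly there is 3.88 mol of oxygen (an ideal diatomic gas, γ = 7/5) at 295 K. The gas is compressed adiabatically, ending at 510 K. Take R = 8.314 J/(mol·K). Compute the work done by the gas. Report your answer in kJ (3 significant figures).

W ≈ -17.3 kJ

Adiabatic ⇒ Q = 0, so W_by = −ΔU = nCᵥ(T₁ − T₂).
Cᵥ = 5R/2 = 20.79 J/(mol·K).
W = (3.88)(20.79)(295 − 510) = -17339 J.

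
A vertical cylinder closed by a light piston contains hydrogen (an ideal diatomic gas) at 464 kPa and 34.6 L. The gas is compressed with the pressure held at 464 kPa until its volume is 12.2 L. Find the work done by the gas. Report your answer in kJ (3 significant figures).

Isobaric: W = P ΔV.
W = (464 kPa)(12.2 − 34.6 L) = (464)(-22.4) = -10394 J.

W ≈ -10.4 kJ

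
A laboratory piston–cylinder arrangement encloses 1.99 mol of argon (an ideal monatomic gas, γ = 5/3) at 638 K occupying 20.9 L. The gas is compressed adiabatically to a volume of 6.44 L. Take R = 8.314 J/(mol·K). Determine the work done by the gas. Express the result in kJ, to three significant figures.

W ≈ -18.9 kJ

Adiabatic: TV^(γ−1) = const with γ = 5/3.
T₂ = T₁ (V₁/V₂)^(γ−1) = 638 × (20.9/6.44)^0.667 = 638 × 2.192 = 1398 K.
W_by = nCᵥ(T₁ − T₂) = (1.99)(12.47)(638 − 1398) = -18873 J.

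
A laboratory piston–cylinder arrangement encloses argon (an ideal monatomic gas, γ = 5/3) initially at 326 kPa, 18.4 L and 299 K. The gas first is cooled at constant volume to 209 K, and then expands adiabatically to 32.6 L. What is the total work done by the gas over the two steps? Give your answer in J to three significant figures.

Step 1 (isochoric): W = 0 (constant volume).
After step 1: P = 227.9 kPa (V unchanged).
Step 2 (adiabatic): W = (P₁V₁ − P₂V₂)/(γ−1) = (4193 − 2864)/0.667 = 1994 J.
W_total = 0 + 1994 = 1994 J.

W_total ≈ 1990 J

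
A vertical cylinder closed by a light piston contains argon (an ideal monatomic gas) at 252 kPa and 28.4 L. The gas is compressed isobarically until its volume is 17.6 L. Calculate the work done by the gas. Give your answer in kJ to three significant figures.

Isobaric: W = P ΔV.
W = (252 kPa)(17.6 − 28.4 L) = (252)(-10.8) = -2722 J.

W ≈ -2.72 kJ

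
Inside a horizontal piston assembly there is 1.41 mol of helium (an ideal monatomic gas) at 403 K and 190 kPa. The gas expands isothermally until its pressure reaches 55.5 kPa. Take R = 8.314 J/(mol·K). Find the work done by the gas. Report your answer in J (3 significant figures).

W ≈ 5810 J

Isothermal process: W = nRT ln(V₂/V₁) = nRT ln(P₁/P₂).
W = (1.41)(8.314)(403) × ln(190/55.5)
  = 4724 × ln(3.423) = 4724 × 1.231
W_by_gas = 5814 J.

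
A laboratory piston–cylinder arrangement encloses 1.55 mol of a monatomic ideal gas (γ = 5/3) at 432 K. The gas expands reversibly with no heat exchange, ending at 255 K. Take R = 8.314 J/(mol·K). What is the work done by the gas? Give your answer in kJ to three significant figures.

W ≈ 3.42 kJ

Adiabatic ⇒ Q = 0, so W_by = −ΔU = nCᵥ(T₁ − T₂).
Cᵥ = 3R/2 = 12.47 J/(mol·K).
W = (1.55)(12.47)(432 − 255) = 3421 J.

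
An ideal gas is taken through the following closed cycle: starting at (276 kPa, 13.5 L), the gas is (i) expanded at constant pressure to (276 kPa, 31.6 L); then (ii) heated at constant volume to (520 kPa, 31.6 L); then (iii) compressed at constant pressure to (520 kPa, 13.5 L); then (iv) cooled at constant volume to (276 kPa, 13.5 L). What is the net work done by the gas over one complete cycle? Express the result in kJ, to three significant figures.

Constant-volume legs do no work.
W(i) = (276)(31.6 − 13.5) = 4996 J; W(iii) = (520)(13.5 − 31.6) = -9412 J.
W_net = 4996 − 9412 = -4416 J (the counter-clockwise enclosed area).

W_net ≈ -4.42 kJ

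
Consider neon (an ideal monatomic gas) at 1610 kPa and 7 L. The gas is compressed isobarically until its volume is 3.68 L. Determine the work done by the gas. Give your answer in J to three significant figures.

Isobaric: W = P ΔV.
W = (1610 kPa)(3.68 − 7 L) = (1610)(-3.32) = -5345 J.

W ≈ -5350 J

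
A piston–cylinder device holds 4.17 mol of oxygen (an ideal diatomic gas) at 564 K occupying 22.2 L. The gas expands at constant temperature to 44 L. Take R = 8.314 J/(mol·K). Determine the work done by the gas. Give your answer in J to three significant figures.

Isothermal: W = nRT ln(V₂/V₁).
W = (4.17)(8.314)(564) × ln(44/22.2)
  = 19554 × 0.6841
W_by_gas = 13377 J.

W ≈ 13400 J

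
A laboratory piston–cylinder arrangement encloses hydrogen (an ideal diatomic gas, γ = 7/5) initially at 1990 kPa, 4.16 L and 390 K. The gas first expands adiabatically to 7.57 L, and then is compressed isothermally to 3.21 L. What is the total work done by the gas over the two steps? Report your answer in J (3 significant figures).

W_total ≈ -1180 J

Step 1 (adiabatic): W = (P₁V₁ − P₂V₂)/(γ−1) = (8278 − 6515)/0.4 = 4407 J.
After step 1: P = 860.7 kPa, V = 7.57 L, T = 306.9 K.
Step 2 (isothermal): W = P₁V₁ ln(V₂/V₁) = (6515) ln(3.21/7.57) = -5590 J.
W_total = 4407 − 5590 = -1182 J.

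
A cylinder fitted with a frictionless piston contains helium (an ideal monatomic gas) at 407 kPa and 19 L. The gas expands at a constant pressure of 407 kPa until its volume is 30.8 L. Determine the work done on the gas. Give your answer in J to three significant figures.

Isobaric: W = P ΔV.
W = (407 kPa)(30.8 − 19 L) = (407)(11.8) = 4803 J.
Work on gas = −W_by = -4803 J.

W ≈ -4800 J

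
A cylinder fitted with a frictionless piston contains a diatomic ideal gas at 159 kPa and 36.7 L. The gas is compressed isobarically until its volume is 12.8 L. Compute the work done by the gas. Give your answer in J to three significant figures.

Isobaric: W = P ΔV.
W = (159 kPa)(12.8 − 36.7 L) = (159)(-23.9) = -3800 J.

W ≈ -3800 J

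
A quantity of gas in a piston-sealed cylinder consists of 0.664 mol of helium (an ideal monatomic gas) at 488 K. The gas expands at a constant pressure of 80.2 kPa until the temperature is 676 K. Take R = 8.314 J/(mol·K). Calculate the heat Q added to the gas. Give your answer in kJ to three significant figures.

Isobaric: W = nRΔT = (0.664)(8.314)(188) = 1038 J.
ΔU = nCᵥΔT with Cᵥ = 3R/2: ΔU = (0.664)(12.47)(188) = 1557 J.
Q = ΔU + W = 1557 + 1038 = 2595 J.

Q ≈ 2.59 kJ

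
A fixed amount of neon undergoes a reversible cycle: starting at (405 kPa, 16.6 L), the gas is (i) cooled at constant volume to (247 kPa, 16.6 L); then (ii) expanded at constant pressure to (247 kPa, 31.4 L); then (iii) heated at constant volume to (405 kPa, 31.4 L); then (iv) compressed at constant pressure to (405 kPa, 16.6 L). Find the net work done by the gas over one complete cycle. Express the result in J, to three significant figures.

W_net ≈ -2340 J

Constant-volume legs do no work.
W(ii) = (247)(31.4 − 16.6) = 3656 J; W(iv) = (405)(16.6 − 31.4) = -5994 J.
W_net = 3656 − 5994 = -2338 J (the counter-clockwise enclosed area).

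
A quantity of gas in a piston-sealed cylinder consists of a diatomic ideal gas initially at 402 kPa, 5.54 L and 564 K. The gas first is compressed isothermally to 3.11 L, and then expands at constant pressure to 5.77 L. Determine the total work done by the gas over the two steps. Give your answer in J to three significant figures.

W_total ≈ 619 J

Step 1 (isothermal): W = P₁V₁ ln(V₂/V₁) = (2227) ln(3.11/5.54) = -1286 J.
After step 1: P = 716.1 kPa, V = 3.11 L, T = 564 K.
Step 2 (isobaric): W = PΔV = (716.1 kPa)(5.77 − 3.11 L) = 1905 J.
W_total = -1286 + 1905 = 619 J.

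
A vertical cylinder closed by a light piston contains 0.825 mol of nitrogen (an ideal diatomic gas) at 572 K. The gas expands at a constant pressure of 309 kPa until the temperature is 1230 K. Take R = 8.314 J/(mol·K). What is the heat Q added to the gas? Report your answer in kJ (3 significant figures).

Isobaric: W = nRΔT = (0.825)(8.314)(658) = 4513 J.
ΔU = nCᵥΔT with Cᵥ = 5R/2: ΔU = (0.825)(20.79)(658) = 11283 J.
Q = ΔU + W = 11283 + 4513 = 15796 J.

Q ≈ 15.8 kJ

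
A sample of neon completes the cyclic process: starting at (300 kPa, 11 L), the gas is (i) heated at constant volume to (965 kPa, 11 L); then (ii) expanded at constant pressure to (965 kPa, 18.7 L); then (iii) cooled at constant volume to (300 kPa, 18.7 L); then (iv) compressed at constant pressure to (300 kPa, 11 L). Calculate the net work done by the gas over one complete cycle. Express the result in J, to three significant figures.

Constant-volume legs do no work.
W(ii) = (965)(18.7 − 11) = 7430 J; W(iv) = (300)(11 − 18.7) = -2310 J.
W_net = 7430 − 2310 = 5120 J (the clockwise enclosed area).

W_net ≈ 5120 J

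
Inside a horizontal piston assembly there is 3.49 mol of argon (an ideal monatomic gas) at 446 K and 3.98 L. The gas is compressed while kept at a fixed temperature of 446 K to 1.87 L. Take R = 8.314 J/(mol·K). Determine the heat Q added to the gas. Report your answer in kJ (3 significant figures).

Isothermal ⇒ ΔU = 0, so Q = W = nRT ln(V₂/V₁).
Q = (3.49)(8.314)(446) ln(1.87/3.98) = 12941 × -0.7553 = -9775 J.

Q ≈ -9.77 kJ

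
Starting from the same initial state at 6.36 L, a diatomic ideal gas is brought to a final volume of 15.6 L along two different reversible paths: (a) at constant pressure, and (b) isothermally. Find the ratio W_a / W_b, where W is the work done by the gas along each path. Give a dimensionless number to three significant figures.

W_a / W_b ≈ 1.62

Path (a) isobaric: W = P₁(V₂ − V₁) → W_a/(P₁V₁) = 1.453.
Path (b) isothermal: W = P₁V₁ ln(V₂/V₁) → W_b/(P₁V₁) = 0.8972.
W_a / W_b = 1.453 / 0.8972 = 1.619.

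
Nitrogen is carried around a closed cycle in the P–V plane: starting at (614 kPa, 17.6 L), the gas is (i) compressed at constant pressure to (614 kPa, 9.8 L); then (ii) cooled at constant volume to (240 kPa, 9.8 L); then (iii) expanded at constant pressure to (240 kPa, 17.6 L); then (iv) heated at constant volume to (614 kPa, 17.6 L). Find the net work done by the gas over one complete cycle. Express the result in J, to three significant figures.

Constant-volume legs do no work.
W(i) = (614)(9.8 − 17.6) = -4789 J; W(iii) = (240)(17.6 − 9.8) = 1872 J.
W_net = -4789 + 1872 = -2917 J (the counter-clockwise enclosed area).

W_net ≈ -2920 J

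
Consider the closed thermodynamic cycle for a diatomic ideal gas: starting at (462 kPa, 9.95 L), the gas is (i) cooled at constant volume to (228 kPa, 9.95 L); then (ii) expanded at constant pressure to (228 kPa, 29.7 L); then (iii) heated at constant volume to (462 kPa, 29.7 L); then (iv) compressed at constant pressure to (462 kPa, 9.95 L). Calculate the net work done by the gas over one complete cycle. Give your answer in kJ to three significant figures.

Constant-volume legs do no work.
W(ii) = (228)(29.7 − 9.95) = 4503 J; W(iv) = (462)(9.95 − 29.7) = -9124 J.
W_net = 4503 − 9124 = -4622 J (the counter-clockwise enclosed area).

W_net ≈ -4.62 kJ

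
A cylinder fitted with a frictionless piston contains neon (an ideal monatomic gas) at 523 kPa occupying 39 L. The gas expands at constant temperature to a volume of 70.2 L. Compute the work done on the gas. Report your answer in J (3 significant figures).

Isothermal: W = nRT ln(V₂/V₁) = P₁V₁ ln(V₂/V₁).
P₁V₁ = (523 kPa)(39 L) = 20397 J.
W = 20397 × ln(70.2/39) = 20397 × 0.5878
W_by_gas = 11989 J; work on gas = −W_by = -11989 J.

W ≈ -12000 J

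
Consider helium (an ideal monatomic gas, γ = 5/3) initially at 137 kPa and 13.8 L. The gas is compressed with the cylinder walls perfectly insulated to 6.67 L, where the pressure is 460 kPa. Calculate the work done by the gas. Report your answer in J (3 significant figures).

Adiabatic: W = (P₁V₁ − P₂V₂)/(γ − 1) with γ = 5/3.
P₁V₁ = 1891 J, P₂V₂ = 3068 J.
W = (1891 − 3068) / 0.6667 = -1766 J.

W ≈ -1770 J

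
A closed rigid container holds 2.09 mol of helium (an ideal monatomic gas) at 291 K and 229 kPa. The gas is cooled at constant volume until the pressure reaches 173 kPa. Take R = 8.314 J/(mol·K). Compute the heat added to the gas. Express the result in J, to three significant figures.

Constant volume ⇒ W = 0, so Q = ΔU = nCᵥΔT with Cᵥ = 3R/2 = 12.47 J/(mol·K).
At constant V, T₂/T₁ = P₂/P₁ ⇒ ΔT = T₁(P₂/P₁ − 1) = 291·(173/229 − 1) = -71.16 K.
ΔU = (2.09)(12.47)(-71.16) = -1855 J.

Q ≈ -1850 J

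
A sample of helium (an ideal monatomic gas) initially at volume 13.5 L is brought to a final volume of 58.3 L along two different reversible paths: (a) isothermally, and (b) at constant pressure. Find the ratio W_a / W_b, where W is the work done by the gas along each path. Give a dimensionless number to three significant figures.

W_a / W_b ≈ 0.441

Path (a) isothermal: W = P₁V₁ ln(V₂/V₁) → W_a/(P₁V₁) = 1.463.
Path (b) isobaric: W = P₁(V₂ − V₁) → W_b/(P₁V₁) = 3.319.
W_a / W_b = 1.463 / 3.319 = 0.4408.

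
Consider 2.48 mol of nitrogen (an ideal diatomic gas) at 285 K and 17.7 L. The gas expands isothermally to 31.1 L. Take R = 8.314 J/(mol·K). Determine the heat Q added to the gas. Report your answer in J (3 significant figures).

Isothermal ⇒ ΔU = 0, so Q = W = nRT ln(V₂/V₁).
Q = (2.48)(8.314)(285) ln(31.1/17.7) = 5876 × 0.5636 = 3312 J.

Q ≈ 3310 J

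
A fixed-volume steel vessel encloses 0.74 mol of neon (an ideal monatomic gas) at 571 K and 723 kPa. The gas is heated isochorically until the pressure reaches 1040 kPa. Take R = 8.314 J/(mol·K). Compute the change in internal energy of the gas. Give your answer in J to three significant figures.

ΔU ≈ 2310 J

Constant volume ⇒ W = 0, so Q = ΔU = nCᵥΔT with Cᵥ = 3R/2 = 12.47 J/(mol·K).
At constant V, T₂/T₁ = P₂/P₁ ⇒ ΔT = T₁(P₂/P₁ − 1) = 571·(1040/723 − 1) = 250.4 K.
ΔU = (0.74)(12.47)(250.4) = 2310 J.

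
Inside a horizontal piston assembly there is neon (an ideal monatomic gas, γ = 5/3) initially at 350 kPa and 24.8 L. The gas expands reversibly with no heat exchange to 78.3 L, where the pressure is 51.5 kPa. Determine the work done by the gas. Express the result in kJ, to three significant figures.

Adiabatic: W = (P₁V₁ − P₂V₂)/(γ − 1) with γ = 5/3.
P₁V₁ = 8680 J, P₂V₂ = 4032 J.
W = (8680 − 4032) / 0.6667 = 6971 J.

W ≈ 6.97 kJ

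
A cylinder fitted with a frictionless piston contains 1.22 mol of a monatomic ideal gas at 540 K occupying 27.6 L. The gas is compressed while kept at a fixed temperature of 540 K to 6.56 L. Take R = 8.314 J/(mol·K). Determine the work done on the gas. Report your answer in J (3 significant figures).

Isothermal: W = nRT ln(V₂/V₁).
W = (1.22)(8.314)(540) × ln(6.56/27.6)
  = 5477 × -1.437
W_by_gas = -7870 J; work on gas = −W_by = 7870 J.

W ≈ 7870 J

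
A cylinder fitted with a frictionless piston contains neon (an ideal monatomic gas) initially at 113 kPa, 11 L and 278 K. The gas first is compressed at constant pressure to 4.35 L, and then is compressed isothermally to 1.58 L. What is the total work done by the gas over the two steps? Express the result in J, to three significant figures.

Step 1 (isobaric): W = PΔV = (113 kPa)(4.35 − 11 L) = -751.5 J.
After step 1: P = 113 kPa, V = 4.35 L, T = 109.9 K.
Step 2 (isothermal): W = P₁V₁ ln(V₂/V₁) = (491.5) ln(1.58/4.35) = -497.8 J.
W_total = -751.5 − 497.8 = -1249 J.

W_total ≈ -1250 J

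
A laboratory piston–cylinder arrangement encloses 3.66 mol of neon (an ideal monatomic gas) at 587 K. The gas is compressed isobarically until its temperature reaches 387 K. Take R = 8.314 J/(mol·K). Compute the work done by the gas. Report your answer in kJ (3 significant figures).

W ≈ -6.09 kJ

Isobaric: W = P ΔV = nR ΔT.
W = (3.66)(8.314)(387 − 587) = -6086 J.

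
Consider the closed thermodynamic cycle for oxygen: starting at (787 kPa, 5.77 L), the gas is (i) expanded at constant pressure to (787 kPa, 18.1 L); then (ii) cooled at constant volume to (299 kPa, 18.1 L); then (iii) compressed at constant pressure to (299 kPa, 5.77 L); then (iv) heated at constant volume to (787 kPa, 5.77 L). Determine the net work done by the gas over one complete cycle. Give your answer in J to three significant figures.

W_net ≈ 6020 J

Constant-volume legs do no work.
W(i) = (787)(18.1 − 5.77) = 9704 J; W(iii) = (299)(5.77 − 18.1) = -3687 J.
W_net = 9704 − 3687 = 6017 J (the clockwise enclosed area).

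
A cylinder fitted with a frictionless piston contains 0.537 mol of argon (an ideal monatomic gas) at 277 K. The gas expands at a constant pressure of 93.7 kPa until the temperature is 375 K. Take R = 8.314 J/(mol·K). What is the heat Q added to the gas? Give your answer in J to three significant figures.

Isobaric: W = nRΔT = (0.537)(8.314)(98) = 437.5 J.
ΔU = nCᵥΔT with Cᵥ = 3R/2: ΔU = (0.537)(12.47)(98) = 656.3 J.
Q = ΔU + W = 656.3 + 437.5 = 1094 J.

Q ≈ 1090 J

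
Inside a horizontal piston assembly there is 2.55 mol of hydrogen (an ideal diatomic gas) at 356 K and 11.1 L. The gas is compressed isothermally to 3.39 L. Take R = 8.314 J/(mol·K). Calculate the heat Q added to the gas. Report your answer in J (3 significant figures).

Q ≈ -8950 J

Isothermal ⇒ ΔU = 0, so Q = W = nRT ln(V₂/V₁).
Q = (2.55)(8.314)(356) ln(3.39/11.1) = 7547 × -1.186 = -8952 J.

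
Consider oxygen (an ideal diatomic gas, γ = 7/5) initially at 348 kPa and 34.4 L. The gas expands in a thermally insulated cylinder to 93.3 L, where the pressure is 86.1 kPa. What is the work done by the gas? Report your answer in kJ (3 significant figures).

Adiabatic: W = (P₁V₁ − P₂V₂)/(γ − 1) with γ = 7/5.
P₁V₁ = 11971 J, P₂V₂ = 8033 J.
W = (11971 − 8033) / 0.4 = 9845 J.

W ≈ 9.85 kJ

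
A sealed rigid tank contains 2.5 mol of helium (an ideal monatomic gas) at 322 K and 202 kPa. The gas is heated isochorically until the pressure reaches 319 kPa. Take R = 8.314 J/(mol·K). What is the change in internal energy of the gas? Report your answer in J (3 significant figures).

Constant volume ⇒ W = 0, so Q = ΔU = nCᵥΔT with Cᵥ = 3R/2 = 12.47 J/(mol·K).
At constant V, T₂/T₁ = P₂/P₁ ⇒ ΔT = T₁(P₂/P₁ − 1) = 322·(319/202 − 1) = 186.5 K.
ΔU = (2.5)(12.47)(186.5) = 5815 J.

ΔU ≈ 5810 J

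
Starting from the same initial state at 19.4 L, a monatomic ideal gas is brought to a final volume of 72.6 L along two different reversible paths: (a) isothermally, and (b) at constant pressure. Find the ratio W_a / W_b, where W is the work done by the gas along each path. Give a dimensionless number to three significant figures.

W_a / W_b ≈ 0.481

Path (a) isothermal: W = P₁V₁ ln(V₂/V₁) → W_a/(P₁V₁) = 1.32.
Path (b) isobaric: W = P₁(V₂ − V₁) → W_b/(P₁V₁) = 2.742.
W_a / W_b = 1.32 / 2.742 = 0.4812.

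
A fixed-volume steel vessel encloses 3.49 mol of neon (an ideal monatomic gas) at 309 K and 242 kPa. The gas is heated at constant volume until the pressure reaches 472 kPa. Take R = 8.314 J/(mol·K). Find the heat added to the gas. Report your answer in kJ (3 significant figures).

Constant volume ⇒ W = 0, so Q = ΔU = nCᵥΔT with Cᵥ = 3R/2 = 12.47 J/(mol·K).
At constant V, T₂/T₁ = P₂/P₁ ⇒ ΔT = T₁(P₂/P₁ − 1) = 309·(472/242 − 1) = 293.7 K.
ΔU = (3.49)(12.47)(293.7) = 12782 J.

Q ≈ 12.8 kJ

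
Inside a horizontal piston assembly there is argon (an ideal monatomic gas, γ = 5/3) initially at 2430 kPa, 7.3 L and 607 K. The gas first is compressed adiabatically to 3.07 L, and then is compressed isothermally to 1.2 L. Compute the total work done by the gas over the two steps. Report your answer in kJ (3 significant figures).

W_total ≈ -50.5 kJ

Step 1 (adiabatic): W = (P₁V₁ − P₂V₂)/(γ−1) = (17739 − 31602)/0.667 = -20795 J.
After step 1: P = 10294 kPa, V = 3.07 L, T = 1081 K.
Step 2 (isothermal): W = P₁V₁ ln(V₂/V₁) = (31602) ln(1.2/3.07) = -29686 J.
W_total = -20795 − 29686 = -50481 J.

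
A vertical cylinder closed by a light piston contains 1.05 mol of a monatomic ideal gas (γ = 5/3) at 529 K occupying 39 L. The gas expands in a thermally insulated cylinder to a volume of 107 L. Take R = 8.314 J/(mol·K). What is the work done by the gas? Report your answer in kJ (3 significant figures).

W ≈ 3.39 kJ

Adiabatic: TV^(γ−1) = const with γ = 5/3.
T₂ = T₁ (V₁/V₂)^(γ−1) = 529 × (39/107)^0.667 = 529 × 0.5103 = 269.9 K.
W_by = nCᵥ(T₁ − T₂) = (1.05)(12.47)(529 − 269.9) = 3392 J.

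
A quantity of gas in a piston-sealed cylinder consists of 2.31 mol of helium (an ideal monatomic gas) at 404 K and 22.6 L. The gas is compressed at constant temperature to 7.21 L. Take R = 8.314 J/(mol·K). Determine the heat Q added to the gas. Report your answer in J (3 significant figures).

Isothermal ⇒ ΔU = 0, so Q = W = nRT ln(V₂/V₁).
Q = (2.31)(8.314)(404) ln(7.21/22.6) = 7759 × -1.142 = -8864 J.

Q ≈ -8860 J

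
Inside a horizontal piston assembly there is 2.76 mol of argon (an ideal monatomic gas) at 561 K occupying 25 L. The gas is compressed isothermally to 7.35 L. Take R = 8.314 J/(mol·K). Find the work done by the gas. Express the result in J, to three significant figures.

Isothermal: W = nRT ln(V₂/V₁).
W = (2.76)(8.314)(561) × ln(7.35/25)
  = 12873 × -1.224
W_by_gas = -15759 J.

W ≈ -15800 J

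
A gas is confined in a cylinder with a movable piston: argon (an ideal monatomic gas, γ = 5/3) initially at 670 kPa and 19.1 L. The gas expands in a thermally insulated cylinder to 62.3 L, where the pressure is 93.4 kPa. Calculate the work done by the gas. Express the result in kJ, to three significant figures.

W ≈ 10.5 kJ

Adiabatic: W = (P₁V₁ − P₂V₂)/(γ − 1) with γ = 5/3.
P₁V₁ = 12797 J, P₂V₂ = 5819 J.
W = (12797 − 5819) / 0.6667 = 10467 J.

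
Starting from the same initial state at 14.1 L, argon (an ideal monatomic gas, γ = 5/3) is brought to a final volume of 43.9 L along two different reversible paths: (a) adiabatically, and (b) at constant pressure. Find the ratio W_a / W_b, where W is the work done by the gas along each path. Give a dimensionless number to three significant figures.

W_a / W_b ≈ 0.377

Path (a) adiabatic: W = P₁V₁(1 − (V₁/V₂)^(γ−1))/(γ−1) → W_a/(P₁V₁) = 0.7965.
Path (b) isobaric: W = P₁(V₂ − V₁) → W_b/(P₁V₁) = 2.113.
W_a / W_b = 0.7965 / 2.113 = 0.3769.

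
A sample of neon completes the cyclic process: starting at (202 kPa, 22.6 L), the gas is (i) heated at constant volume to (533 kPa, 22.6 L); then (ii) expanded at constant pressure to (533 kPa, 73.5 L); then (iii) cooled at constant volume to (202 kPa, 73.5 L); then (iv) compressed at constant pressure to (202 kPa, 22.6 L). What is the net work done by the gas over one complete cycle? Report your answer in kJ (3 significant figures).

Constant-volume legs do no work.
W(ii) = (533)(73.5 − 22.6) = 27130 J; W(iv) = (202)(22.6 − 73.5) = -10282 J.
W_net = 27130 − 10282 = 16848 J (the clockwise enclosed area).

W_net ≈ 16.8 kJ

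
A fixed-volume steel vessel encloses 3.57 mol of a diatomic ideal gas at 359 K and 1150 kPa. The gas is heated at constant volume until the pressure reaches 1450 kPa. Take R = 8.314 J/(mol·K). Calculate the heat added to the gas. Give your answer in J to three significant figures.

Constant volume ⇒ W = 0, so Q = ΔU = nCᵥΔT with Cᵥ = 5R/2 = 20.79 J/(mol·K).
At constant V, T₂/T₁ = P₂/P₁ ⇒ ΔT = T₁(P₂/P₁ − 1) = 359·(1450/1150 − 1) = 93.65 K.
ΔU = (3.57)(20.79)(93.65) = 6949 J.

Q ≈ 6950 J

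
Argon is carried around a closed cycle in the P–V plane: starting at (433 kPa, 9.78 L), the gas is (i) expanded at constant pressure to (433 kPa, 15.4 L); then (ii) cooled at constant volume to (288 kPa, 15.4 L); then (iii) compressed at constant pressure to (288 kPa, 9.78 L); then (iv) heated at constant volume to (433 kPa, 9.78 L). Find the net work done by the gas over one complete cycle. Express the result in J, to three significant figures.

Constant-volume legs do no work.
W(i) = (433)(15.4 − 9.78) = 2433 J; W(iii) = (288)(9.78 − 15.4) = -1619 J.
W_net = 2433 − 1619 = 814.9 J (the clockwise enclosed area).

W_net ≈ 815 J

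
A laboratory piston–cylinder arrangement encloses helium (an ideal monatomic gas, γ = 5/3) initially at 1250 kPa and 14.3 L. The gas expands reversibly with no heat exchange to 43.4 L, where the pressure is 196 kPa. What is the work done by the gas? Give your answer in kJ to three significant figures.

W ≈ 14.1 kJ

Adiabatic: W = (P₁V₁ − P₂V₂)/(γ − 1) with γ = 5/3.
P₁V₁ = 17875 J, P₂V₂ = 8506 J.
W = (17875 − 8506) / 0.6667 = 14053 J.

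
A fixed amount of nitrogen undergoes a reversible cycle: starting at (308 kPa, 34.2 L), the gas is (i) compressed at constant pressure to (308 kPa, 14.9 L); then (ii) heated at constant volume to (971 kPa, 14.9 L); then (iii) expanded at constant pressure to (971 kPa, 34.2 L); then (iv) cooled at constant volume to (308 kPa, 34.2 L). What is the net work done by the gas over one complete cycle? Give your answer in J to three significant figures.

Constant-volume legs do no work.
W(i) = (308)(14.9 − 34.2) = -5944 J; W(iii) = (971)(34.2 − 14.9) = 18740 J.
W_net = -5944 + 18740 = 12796 J (the clockwise enclosed area).

W_net ≈ 12800 J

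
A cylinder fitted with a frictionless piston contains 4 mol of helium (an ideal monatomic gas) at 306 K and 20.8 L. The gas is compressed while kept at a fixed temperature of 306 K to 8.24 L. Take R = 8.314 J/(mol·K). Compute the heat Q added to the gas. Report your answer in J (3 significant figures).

Q ≈ -9420 J

Isothermal ⇒ ΔU = 0, so Q = W = nRT ln(V₂/V₁).
Q = (4)(8.314)(306) ln(8.24/20.8) = 10176 × -0.926 = -9423 J.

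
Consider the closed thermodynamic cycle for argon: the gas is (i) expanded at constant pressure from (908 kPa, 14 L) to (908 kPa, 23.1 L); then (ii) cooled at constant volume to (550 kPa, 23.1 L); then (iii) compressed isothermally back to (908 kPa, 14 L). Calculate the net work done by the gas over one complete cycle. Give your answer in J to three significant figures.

Leg (i): W = PΔV = (908)(23.1 − 14) = 8263 J.
Leg (ii): W = 0.
Leg (iii): W = PᵢVᵢ ln(V_f/Vᵢ) = (12705) ln(14/23.1) = -6362 J.
W_net = 8263 − 6362 = 1900 J.

W_net ≈ 1900 J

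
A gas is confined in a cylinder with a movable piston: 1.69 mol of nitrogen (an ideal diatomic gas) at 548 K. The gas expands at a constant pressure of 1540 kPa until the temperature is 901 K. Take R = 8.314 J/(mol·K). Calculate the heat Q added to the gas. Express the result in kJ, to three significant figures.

Q ≈ 17.4 kJ

Isobaric: W = nRΔT = (1.69)(8.314)(353) = 4960 J.
ΔU = nCᵥΔT with Cᵥ = 5R/2: ΔU = (1.69)(20.79)(353) = 12400 J.
Q = ΔU + W = 12400 + 4960 = 17360 J.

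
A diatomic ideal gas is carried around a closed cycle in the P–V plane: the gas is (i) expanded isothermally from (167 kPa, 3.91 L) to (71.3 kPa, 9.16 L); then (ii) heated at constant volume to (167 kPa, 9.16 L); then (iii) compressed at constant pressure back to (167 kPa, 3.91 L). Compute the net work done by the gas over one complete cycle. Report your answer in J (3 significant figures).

Leg (i): W = PᵢVᵢ ln(V_f/Vᵢ) = (653) ln(9.16/3.91) = 555.9 J.
Leg (ii): W = 0.
Leg (iii): W = PΔV = (167)(3.91 − 9.16) = -876.8 J.
W_net = 555.9 − 876.8 = -320.9 J.

W_net ≈ -321 J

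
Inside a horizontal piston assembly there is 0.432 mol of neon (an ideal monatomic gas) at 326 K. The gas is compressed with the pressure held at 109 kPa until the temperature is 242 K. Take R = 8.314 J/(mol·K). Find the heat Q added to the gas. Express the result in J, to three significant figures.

Q ≈ -754 J

Isobaric: W = nRΔT = (0.432)(8.314)(-84) = -301.7 J.
ΔU = nCᵥΔT with Cᵥ = 3R/2: ΔU = (0.432)(12.47)(-84) = -452.5 J.
Q = ΔU + W = -452.5 − 301.7 = -754.2 J.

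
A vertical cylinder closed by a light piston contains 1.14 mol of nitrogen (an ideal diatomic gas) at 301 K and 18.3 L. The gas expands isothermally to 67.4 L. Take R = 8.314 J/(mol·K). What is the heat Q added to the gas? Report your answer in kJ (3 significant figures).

Isothermal ⇒ ΔU = 0, so Q = W = nRT ln(V₂/V₁).
Q = (1.14)(8.314)(301) ln(67.4/18.3) = 2853 × 1.304 = 3719 J.

Q ≈ 3.72 kJ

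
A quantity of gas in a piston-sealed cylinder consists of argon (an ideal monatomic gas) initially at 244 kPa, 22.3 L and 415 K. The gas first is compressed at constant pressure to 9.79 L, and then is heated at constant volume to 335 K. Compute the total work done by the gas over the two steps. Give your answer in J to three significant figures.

W_total ≈ -3050 J

Step 1 (isobaric): W = PΔV = (244 kPa)(9.79 − 22.3 L) = -3052 J.
Step 2 (isochoric): W = 0 (constant volume).
W_total = -3052 + 0 = -3052 J.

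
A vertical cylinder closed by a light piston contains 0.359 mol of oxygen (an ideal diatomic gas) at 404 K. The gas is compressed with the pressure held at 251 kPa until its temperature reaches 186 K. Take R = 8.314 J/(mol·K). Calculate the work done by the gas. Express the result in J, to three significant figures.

Isobaric: W = P ΔV = nR ΔT.
W = (0.359)(8.314)(186 − 404) = -650.7 J.

W ≈ -651 J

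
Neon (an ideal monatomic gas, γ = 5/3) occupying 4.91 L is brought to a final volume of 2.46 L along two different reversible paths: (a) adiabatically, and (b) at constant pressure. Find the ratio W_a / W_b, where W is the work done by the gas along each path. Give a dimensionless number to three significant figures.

W_a / W_b ≈ 1.76

Path (a) adiabatic: W = P₁V₁(1 − (V₁/V₂)^(γ−1))/(γ−1) → W_a/(P₁V₁) = -0.8779.
Path (b) isobaric: W = P₁(V₂ − V₁) → W_b/(P₁V₁) = -0.499.
W_a / W_b = -0.8779 / -0.499 = 1.759.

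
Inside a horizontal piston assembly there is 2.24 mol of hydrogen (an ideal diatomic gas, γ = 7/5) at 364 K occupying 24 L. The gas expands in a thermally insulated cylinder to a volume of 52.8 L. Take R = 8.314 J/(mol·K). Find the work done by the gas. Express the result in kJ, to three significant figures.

Adiabatic: TV^(γ−1) = const with γ = 7/5.
T₂ = T₁ (V₁/V₂)^(γ−1) = 364 × (24/52.8)^0.4 = 364 × 0.7295 = 265.5 K.
W_by = nCᵥ(T₁ − T₂) = (2.24)(20.79)(364 − 265.5) = 4584 J.

W ≈ 4.58 kJ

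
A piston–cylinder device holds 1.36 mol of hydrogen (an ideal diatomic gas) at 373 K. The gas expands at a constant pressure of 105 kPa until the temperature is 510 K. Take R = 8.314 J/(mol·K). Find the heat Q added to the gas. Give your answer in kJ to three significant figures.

Isobaric: W = nRΔT = (1.36)(8.314)(137) = 1549 J.
ΔU = nCᵥΔT with Cᵥ = 5R/2: ΔU = (1.36)(20.79)(137) = 3873 J.
Q = ΔU + W = 3873 + 1549 = 5422 J.

Q ≈ 5.42 kJ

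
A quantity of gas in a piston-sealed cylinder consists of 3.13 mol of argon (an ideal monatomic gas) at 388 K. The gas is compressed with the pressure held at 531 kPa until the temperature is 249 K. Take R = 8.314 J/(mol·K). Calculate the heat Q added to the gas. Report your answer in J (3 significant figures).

Q ≈ -9040 J

Isobaric: W = nRΔT = (3.13)(8.314)(-139) = -3617 J.
ΔU = nCᵥΔT with Cᵥ = 3R/2: ΔU = (3.13)(12.47)(-139) = -5426 J.
Q = ΔU + W = -5426 − 3617 = -9043 J.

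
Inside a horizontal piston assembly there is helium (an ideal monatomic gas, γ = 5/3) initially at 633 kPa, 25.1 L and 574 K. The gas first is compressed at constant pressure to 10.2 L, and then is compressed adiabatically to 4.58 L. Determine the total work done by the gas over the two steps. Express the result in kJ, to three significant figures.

W_total ≈ -16.3 kJ

Step 1 (isobaric): W = PΔV = (633 kPa)(10.2 − 25.1 L) = -9432 J.
After step 1: P = 633 kPa, V = 10.2 L, T = 233.3 K.
Step 2 (adiabatic): W = (P₁V₁ − P₂V₂)/(γ−1) = (6457 − 11011)/0.667 = -6832 J.
W_total = -9432 − 6832 = -16263 J.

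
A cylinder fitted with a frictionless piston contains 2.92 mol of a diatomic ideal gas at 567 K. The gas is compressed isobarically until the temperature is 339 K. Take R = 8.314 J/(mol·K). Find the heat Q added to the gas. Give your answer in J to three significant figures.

Q ≈ -19400 J

Isobaric: W = nRΔT = (2.92)(8.314)(-228) = -5535 J.
ΔU = nCᵥΔT with Cᵥ = 5R/2: ΔU = (2.92)(20.79)(-228) = -13838 J.
Q = ΔU + W = -13838 − 5535 = -19373 J.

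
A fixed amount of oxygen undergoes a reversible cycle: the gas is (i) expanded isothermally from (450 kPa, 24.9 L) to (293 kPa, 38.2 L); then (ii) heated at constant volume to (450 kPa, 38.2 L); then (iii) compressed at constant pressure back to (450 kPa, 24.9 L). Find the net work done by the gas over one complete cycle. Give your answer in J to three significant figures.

W_net ≈ -1190 J

Leg (i): W = PᵢVᵢ ln(V_f/Vᵢ) = (11205) ln(38.2/24.9) = 4795 J.
Leg (ii): W = 0.
Leg (iii): W = PΔV = (450)(24.9 − 38.2) = -5985 J.
W_net = 4795 − 5985 = -1190 J.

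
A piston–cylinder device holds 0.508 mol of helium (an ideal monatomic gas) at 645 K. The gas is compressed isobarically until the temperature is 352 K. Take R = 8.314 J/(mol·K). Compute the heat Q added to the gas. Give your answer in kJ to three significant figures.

Q ≈ -3.09 kJ

Isobaric: W = nRΔT = (0.508)(8.314)(-293) = -1237 J.
ΔU = nCᵥΔT with Cᵥ = 3R/2: ΔU = (0.508)(12.47)(-293) = -1856 J.
Q = ΔU + W = -1856 − 1237 = -3094 J.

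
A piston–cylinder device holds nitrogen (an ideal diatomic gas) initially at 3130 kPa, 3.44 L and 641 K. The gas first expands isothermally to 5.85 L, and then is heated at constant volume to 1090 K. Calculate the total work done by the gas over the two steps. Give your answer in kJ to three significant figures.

Step 1 (isothermal): W = P₁V₁ ln(V₂/V₁) = (10767) ln(5.85/3.44) = 5717 J.
Step 2 (isochoric): W = 0 (constant volume).
W_total = 5717 + 0 = 5717 J.

W_total ≈ 5.72 kJ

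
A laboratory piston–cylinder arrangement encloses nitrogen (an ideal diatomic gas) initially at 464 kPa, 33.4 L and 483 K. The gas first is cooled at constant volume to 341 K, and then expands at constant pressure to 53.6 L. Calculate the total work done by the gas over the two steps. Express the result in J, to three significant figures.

Step 1 (isochoric): W = 0 (constant volume).
After step 1: P = 327.6 kPa (V unchanged).
Step 2 (isobaric): W = PΔV = (327.6 kPa)(53.6 − 33.4 L) = 6617 J.
W_total = 0 + 6617 = 6617 J.

W_total ≈ 6620 J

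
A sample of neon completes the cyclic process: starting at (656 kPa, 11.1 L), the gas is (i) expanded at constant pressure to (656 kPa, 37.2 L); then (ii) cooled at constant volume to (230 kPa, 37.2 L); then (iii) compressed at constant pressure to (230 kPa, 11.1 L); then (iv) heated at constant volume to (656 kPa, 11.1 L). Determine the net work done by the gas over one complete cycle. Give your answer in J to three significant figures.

W_net ≈ 11100 J

Constant-volume legs do no work.
W(i) = (656)(37.2 − 11.1) = 17122 J; W(iii) = (230)(11.1 − 37.2) = -6003 J.
W_net = 17122 − 6003 = 11119 J (the clockwise enclosed area).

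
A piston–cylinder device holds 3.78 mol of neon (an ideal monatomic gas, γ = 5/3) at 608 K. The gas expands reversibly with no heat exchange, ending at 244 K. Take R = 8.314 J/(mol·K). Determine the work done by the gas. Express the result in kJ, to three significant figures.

Adiabatic ⇒ Q = 0, so W_by = −ΔU = nCᵥ(T₁ − T₂).
Cᵥ = 3R/2 = 12.47 J/(mol·K).
W = (3.78)(12.47)(608 − 244) = 17159 J.

W ≈ 17.2 kJ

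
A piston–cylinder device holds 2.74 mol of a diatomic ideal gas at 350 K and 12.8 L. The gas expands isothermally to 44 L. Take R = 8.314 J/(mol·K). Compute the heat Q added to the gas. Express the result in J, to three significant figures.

Isothermal ⇒ ΔU = 0, so Q = W = nRT ln(V₂/V₁).
Q = (2.74)(8.314)(350) ln(44/12.8) = 7973 × 1.235 = 9845 J.

Q ≈ 9840 J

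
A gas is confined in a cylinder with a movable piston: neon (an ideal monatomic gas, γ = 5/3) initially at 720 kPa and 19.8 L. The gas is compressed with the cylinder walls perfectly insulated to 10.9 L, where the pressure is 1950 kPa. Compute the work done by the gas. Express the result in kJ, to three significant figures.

W ≈ -10.5 kJ

Adiabatic: W = (P₁V₁ − P₂V₂)/(γ − 1) with γ = 5/3.
P₁V₁ = 14256 J, P₂V₂ = 21255 J.
W = (14256 − 21255) / 0.6667 = -10498 J.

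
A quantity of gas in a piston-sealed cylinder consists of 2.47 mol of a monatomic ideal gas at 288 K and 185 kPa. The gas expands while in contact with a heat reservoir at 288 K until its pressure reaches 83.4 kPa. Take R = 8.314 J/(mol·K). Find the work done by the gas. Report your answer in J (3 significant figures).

W ≈ 4710 J

Isothermal process: W = nRT ln(V₂/V₁) = nRT ln(P₁/P₂).
W = (2.47)(8.314)(288) × ln(185/83.4)
  = 5914 × ln(2.218) = 5914 × 0.7967
W_by_gas = 4712 J.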